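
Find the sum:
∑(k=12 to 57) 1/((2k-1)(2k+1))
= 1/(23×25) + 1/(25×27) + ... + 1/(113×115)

Partial fractions: 1/((2k-1)(2k+1)) = (1/2)[1/(2k-1) - 1/(2k+1)]
The series telescopes:
= (1/2)[1/23 - 1/115]
= 2/115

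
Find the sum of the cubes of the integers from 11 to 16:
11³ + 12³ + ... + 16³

Use ∑_{k=1}^{n} k³ = [n(n+1)/2]², then subtract the first 10 terms.
∑_{k=1}^{16} k³ = [16×17/2]² = 136² = 18496
∑_{k=1}^{10} k³ = [10×11/2]² = 55² = 3025
∑_{k=11}^{16} k³ = 18496 - 3025 = 15471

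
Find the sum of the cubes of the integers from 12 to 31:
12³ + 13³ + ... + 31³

Use ∑_{k=1}^{n} k³ = [n(n+1)/2]², then subtract the first 11 terms.
∑_{k=1}^{31} k³ = [31×32/2]² = 496² = 246016
∑_{k=1}^{11} k³ = [11×12/2]² = 66² = 4356
∑_{k=12}^{31} k³ = 246016 - 4356 = 241660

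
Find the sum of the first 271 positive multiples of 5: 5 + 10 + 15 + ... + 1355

Factor out 5: = 5(1 + 2 + ... + 271) = 5 × n(n+1)/2
= 5 × 271×272/2
= 5 × 36856
= 184280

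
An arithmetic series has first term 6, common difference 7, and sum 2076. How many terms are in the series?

Using S = n/2 × [2a + (n-1)d]
2076 = n/2 × [2(6) + (n-1)(7)]
2076 = n/2 × [12 + 7n - 7]
4152 = n × [5 + 7n]
7n² + (5)n - 4152 = 0
Discriminant: Δ = (5)² - 4(7)(-4152) = 25 + 116256 = 116281
√Δ = 341
n = [-(5) + √Δ] / (2·7) = (-5 + 341) / 14 = 336 / 14 = 24
(The negative root is discarded since n must be a positive integer.)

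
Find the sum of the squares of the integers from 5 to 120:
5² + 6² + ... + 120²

Use ∑_{k=1}^{n} k² = n(n+1)(2n+1)/6, then subtract the first 4 terms.
∑_{k=1}^{120} k² = 120×121×241/6 = 583220
∑_{k=1}^{4} k² = 4×5×9/6 = 30
∑_{k=5}^{120} k² = 583220 - 30 = 583190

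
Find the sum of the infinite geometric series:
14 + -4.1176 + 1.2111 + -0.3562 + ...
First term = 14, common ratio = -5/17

For |r| < 1, S = a / (1 - r)
S = 14 / (1 - (-5/17))
S = 14 / (22/17)
S = 119/11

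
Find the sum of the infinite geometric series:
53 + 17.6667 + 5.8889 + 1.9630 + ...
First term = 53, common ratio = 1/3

For |r| < 1, S = a / (1 - r)
S = 53 / (1 - (1/3))
S = 53 / (2/3)
S = 159/2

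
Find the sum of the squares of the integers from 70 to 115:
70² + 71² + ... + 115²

Use ∑_{k=1}^{n} k² = n(n+1)(2n+1)/6, then subtract the first 69 terms.
∑_{k=1}^{115} k² = 115×116×231/6 = 513590
∑_{k=1}^{69} k² = 69×70×139/6 = 111895
∑_{k=70}^{115} k² = 513590 - 111895 = 401695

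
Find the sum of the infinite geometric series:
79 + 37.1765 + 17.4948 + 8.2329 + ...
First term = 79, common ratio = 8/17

For |r| < 1, S = a / (1 - r)
S = 79 / (1 - (8/17))
S = 79 / (9/17)
S = 1343/9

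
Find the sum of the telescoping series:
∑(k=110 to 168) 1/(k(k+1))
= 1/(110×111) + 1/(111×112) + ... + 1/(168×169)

Partial fractions: 1/(k(k+1)) = 1/k - 1/(k+1)
The series telescopes:
= (1/110 - 1/111) + (1/111 - 1/112) + ... + (1/168 - 1/169)
= 1/110 - 1/169
= 59/18590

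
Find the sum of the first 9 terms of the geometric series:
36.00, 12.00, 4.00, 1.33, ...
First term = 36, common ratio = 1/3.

Sₙ = a(1 - rⁿ) / (1 - r)
S_9 = 36(1 - (1/3)^9) / (1 - (1/3))
S_9 = 36(1 - (1/19683)) / (2/3)
S_9 = 39364/729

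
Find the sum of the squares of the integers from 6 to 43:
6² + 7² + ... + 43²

Use ∑_{k=1}^{n} k² = n(n+1)(2n+1)/6, then subtract the first 5 terms.
∑_{k=1}^{43} k² = 43×44×87/6 = 27434
∑_{k=1}^{5} k² = 5×6×11/6 = 55
∑_{k=6}^{43} k² = 27434 - 55 = 27379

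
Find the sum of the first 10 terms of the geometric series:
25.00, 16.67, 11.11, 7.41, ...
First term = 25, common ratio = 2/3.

Sₙ = a(1 - rⁿ) / (1 - r)
S_10 = 25(1 - (2/3)^10) / (1 - (2/3))
S_10 = 25(1 - (1024/59049)) / (1/3)
S_10 = 1450625/19683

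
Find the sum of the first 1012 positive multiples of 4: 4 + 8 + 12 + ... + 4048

Factor out 4: = 4(1 + 2 + ... + 1012) = 4 × n(n+1)/2
= 4 × 1012×1013/2
= 4 × 512578
= 2050312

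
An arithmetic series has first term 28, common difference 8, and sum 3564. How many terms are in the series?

Using S = n/2 × [2a + (n-1)d]
3564 = n/2 × [2(28) + (n-1)(8)]
3564 = n/2 × [56 + 8n - 8]
7128 = n × [48 + 8n]
8n² + (48)n - 7128 = 0
Discriminant: Δ = (48)² - 4(8)(-7128) = 2304 + 228096 = 230400
√Δ = 480
n = [-(48) + √Δ] / (2·8) = (-48 + 480) / 16 = 432 / 16 = 27
(The negative root is discarded since n must be a positive integer.)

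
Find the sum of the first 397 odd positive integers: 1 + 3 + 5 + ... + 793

Sum of first n odd numbers = n²
= 397²
= 157609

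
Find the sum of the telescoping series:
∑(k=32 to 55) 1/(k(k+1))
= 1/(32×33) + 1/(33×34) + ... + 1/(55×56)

Partial fractions: 1/(k(k+1)) = 1/k - 1/(k+1)
The series telescopes:
= (1/32 - 1/33) + (1/33 - 1/34) + ... + (1/55 - 1/56)
= 1/32 - 1/56
= 3/224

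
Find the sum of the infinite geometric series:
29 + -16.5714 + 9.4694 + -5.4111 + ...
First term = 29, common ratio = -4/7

For |r| < 1, S = a / (1 - r)
S = 29 / (1 - (-4/7))
S = 29 / (11/7)
S = 203/11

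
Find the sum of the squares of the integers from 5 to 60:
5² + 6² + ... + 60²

Use ∑_{k=1}^{n} k² = n(n+1)(2n+1)/6, then subtract the first 4 terms.
∑_{k=1}^{60} k² = 60×61×121/6 = 73810
∑_{k=1}^{4} k² = 4×5×9/6 = 30
∑_{k=5}^{60} k² = 73810 - 30 = 73780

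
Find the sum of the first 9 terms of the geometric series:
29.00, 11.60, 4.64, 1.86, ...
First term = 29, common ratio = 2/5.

Sₙ = a(1 - rⁿ) / (1 - r)
S_9 = 29(1 - (2/5)^9) / (1 - (2/5))
S_9 = 29(1 - (512/1953125)) / (3/5)
S_9 = 18875259/390625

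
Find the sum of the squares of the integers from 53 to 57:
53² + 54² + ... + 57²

Use ∑_{k=1}^{n} k² = n(n+1)(2n+1)/6, then subtract the first 52 terms.
∑_{k=1}^{57} k² = 57×58×115/6 = 63365
∑_{k=1}^{52} k² = 52×53×105/6 = 48230
∑_{k=53}^{57} k² = 63365 - 48230 = 15135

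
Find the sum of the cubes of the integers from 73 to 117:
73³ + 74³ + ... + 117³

Use ∑_{k=1}^{n} k³ = [n(n+1)/2]², then subtract the first 72 terms.
∑_{k=1}^{117} k³ = [117×118/2]² = 6903² = 47651409
∑_{k=1}^{72} k³ = [72×73/2]² = 2628² = 6906384
∑_{k=73}^{117} k³ = 47651409 - 6906384 = 40745025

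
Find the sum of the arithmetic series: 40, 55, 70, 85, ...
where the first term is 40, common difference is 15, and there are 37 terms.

Sₙ = n/2 × (first + last)
Last term = a + (n-1)d = 40 + (37-1)×15 = 580
S_37 = 37/2 × (40 + 580)
S_37 = 37/2 × 620 = 11470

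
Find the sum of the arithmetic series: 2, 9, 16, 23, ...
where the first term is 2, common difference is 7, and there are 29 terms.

Sₙ = n/2 × (first + last)
Last term = a + (n-1)d = 2 + (29-1)×7 = 198
S_29 = 29/2 × (2 + 198)
S_29 = 29/2 × 200 = 2900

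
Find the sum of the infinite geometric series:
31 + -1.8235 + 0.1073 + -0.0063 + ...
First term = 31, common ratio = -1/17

For |r| < 1, S = a / (1 - r)
S = 31 / (1 - (-1/17))
S = 31 / (18/17)
S = 527/18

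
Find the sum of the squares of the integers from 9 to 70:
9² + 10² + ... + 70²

Use ∑_{k=1}^{n} k² = n(n+1)(2n+1)/6, then subtract the first 8 terms.
∑_{k=1}^{70} k² = 70×71×141/6 = 116795
∑_{k=1}^{8} k² = 8×9×17/6 = 204
∑_{k=9}^{70} k² = 116795 - 204 = 116591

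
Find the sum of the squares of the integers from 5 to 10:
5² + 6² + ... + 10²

Use ∑_{k=1}^{n} k² = n(n+1)(2n+1)/6, then subtract the first 4 terms.
∑_{k=1}^{10} k² = 10×11×21/6 = 385
∑_{k=1}^{4} k² = 4×5×9/6 = 30
∑_{k=5}^{10} k² = 385 - 30 = 355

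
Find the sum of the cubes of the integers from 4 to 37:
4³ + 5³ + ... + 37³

Use ∑_{k=1}^{n} k³ = [n(n+1)/2]², then subtract the first 3 terms.
∑_{k=1}^{37} k³ = [37×38/2]² = 703² = 494209
∑_{k=1}^{3} k³ = [3×4/2]² = 6² = 36
∑_{k=4}^{37} k³ = 494209 - 36 = 494173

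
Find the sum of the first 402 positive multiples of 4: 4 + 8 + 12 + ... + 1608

Factor out 4: = 4(1 + 2 + ... + 402) = 4 × n(n+1)/2
= 4 × 402×403/2
= 4 × 81003
= 324012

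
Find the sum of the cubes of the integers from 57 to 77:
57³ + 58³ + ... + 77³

Use ∑_{k=1}^{n} k³ = [n(n+1)/2]², then subtract the first 56 terms.
∑_{k=1}^{77} k³ = [77×78/2]² = 3003² = 9018009
∑_{k=1}^{56} k³ = [56×57/2]² = 1596² = 2547216
∑_{k=57}^{77} k³ = 9018009 - 2547216 = 6470793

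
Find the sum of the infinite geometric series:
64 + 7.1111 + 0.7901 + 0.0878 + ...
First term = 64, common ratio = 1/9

For |r| < 1, S = a / (1 - r)
S = 64 / (1 - (1/9))
S = 64 / (8/9)
S = 72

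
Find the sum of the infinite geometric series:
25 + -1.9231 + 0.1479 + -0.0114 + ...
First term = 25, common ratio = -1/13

For |r| < 1, S = a / (1 - r)
S = 25 / (1 - (-1/13))
S = 25 / (14/13)
S = 325/14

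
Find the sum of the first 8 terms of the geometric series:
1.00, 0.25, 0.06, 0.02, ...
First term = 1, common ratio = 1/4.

Sₙ = a(1 - rⁿ) / (1 - r)
S_8 = 1(1 - (1/4)^8) / (1 - (1/4))
S_8 = 1(1 - (1/65536)) / (3/4)
S_8 = 21845/16384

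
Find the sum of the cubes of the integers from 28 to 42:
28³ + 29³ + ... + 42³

Use ∑_{k=1}^{n} k³ = [n(n+1)/2]², then subtract the first 27 terms.
∑_{k=1}^{42} k³ = [42×43/2]² = 903² = 815409
∑_{k=1}^{27} k³ = [27×28/2]² = 378² = 142884
∑_{k=28}^{42} k³ = 815409 - 142884 = 672525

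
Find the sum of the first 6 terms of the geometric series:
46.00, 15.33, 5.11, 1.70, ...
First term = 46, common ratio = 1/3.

Sₙ = a(1 - rⁿ) / (1 - r)
S_6 = 46(1 - (1/3)^6) / (1 - (1/3))
S_6 = 46(1 - (1/729)) / (2/3)
S_6 = 16744/243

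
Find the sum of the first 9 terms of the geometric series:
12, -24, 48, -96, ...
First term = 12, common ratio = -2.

Sₙ = a(1 - rⁿ) / (1 - r)
S_9 = 12(1 - (-2)^9) / (1 - (-2))
S_9 = 12(1 - (-512)) / (3)
S_9 = 2052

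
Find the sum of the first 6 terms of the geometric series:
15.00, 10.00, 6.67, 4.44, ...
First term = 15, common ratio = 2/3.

Sₙ = a(1 - rⁿ) / (1 - r)
S_6 = 15(1 - (2/3)^6) / (1 - (2/3))
S_6 = 15(1 - (64/729)) / (1/3)
S_6 = 3325/81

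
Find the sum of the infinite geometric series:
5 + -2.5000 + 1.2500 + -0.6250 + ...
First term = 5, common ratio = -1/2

For |r| < 1, S = a / (1 - r)
S = 5 / (1 - (-1/2))
S = 5 / (3/2)
S = 10/3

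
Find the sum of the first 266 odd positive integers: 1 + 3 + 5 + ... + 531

Sum of first n odd numbers = n²
= 266²
= 70756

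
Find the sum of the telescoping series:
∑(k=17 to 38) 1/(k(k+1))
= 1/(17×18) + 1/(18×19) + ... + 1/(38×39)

Partial fractions: 1/(k(k+1)) = 1/k - 1/(k+1)
The series telescopes:
= (1/17 - 1/18) + (1/18 - 1/19) + ... + (1/38 - 1/39)
= 1/17 - 1/39
= 22/663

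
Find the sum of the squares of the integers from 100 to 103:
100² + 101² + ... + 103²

Use ∑_{k=1}^{n} k² = n(n+1)(2n+1)/6, then subtract the first 99 terms.
∑_{k=1}^{103} k² = 103×104×207/6 = 369564
∑_{k=1}^{99} k² = 99×100×199/6 = 328350
∑_{k=100}^{103} k² = 369564 - 328350 = 41214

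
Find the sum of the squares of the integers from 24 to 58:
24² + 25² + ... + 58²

Use ∑_{k=1}^{n} k² = n(n+1)(2n+1)/6, then subtract the first 23 terms.
∑_{k=1}^{58} k² = 58×59×117/6 = 66729
∑_{k=1}^{23} k² = 23×24×47/6 = 4324
∑_{k=24}^{58} k² = 66729 - 4324 = 62405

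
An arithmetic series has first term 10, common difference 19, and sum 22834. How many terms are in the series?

Using S = n/2 × [2a + (n-1)d]
22834 = n/2 × [2(10) + (n-1)(19)]
22834 = n/2 × [20 + 19n - 19]
45668 = n × [1 + 19n]
19n² + (1)n - 45668 = 0
Discriminant: Δ = (1)² - 4(19)(-45668) = 1 + 3470768 = 3470769
√Δ = 1863
n = [-(1) + √Δ] / (2·19) = (-1 + 1863) / 38 = 1862 / 38 = 49
(The negative root is discarded since n must be a positive integer.)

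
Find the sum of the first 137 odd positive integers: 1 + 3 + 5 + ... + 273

Sum of first n odd numbers = n²
= 137²
= 18769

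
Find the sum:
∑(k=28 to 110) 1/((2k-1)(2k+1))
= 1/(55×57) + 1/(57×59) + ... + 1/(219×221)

Partial fractions: 1/((2k-1)(2k+1)) = (1/2)[1/(2k-1) - 1/(2k+1)]
The series telescopes:
= (1/2)[1/55 - 1/221]
= 83/12155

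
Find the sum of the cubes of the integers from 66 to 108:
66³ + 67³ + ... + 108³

Use ∑_{k=1}^{n} k³ = [n(n+1)/2]², then subtract the first 65 terms.
∑_{k=1}^{108} k³ = [108×109/2]² = 5886² = 34644996
∑_{k=1}^{65} k³ = [65×66/2]² = 2145² = 4601025
∑_{k=66}^{108} k³ = 34644996 - 4601025 = 30043971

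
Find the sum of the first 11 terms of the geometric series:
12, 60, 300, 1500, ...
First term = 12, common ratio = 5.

Sₙ = a(1 - rⁿ) / (1 - r)
S_11 = 12(1 - 5^11) / (1 - 5)
S_11 = 12(1 - 48828125) / (-4)
S_11 = 146484372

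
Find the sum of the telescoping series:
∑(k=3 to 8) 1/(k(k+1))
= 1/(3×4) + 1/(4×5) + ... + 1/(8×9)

Partial fractions: 1/(k(k+1)) = 1/k - 1/(k+1)
The series telescopes:
= (1/3 - 1/4) + (1/4 - 1/5) + ... + (1/8 - 1/9)
= 1/3 - 1/9
= 2/9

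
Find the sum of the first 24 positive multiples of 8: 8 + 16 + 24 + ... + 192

Factor out 8: = 8(1 + 2 + ... + 24) = 8 × n(n+1)/2
= 8 × 24×25/2
= 8 × 300
= 2400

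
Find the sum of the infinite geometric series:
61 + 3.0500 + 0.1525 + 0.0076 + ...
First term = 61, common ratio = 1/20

For |r| < 1, S = a / (1 - r)
S = 61 / (1 - (1/20))
S = 61 / (19/20)
S = 1220/19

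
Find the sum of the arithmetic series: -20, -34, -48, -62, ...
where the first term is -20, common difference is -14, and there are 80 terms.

Sₙ = n/2 × (first + last)
Last term = a + (n-1)d = -20 + (80-1)×(-14) = -1126
S_80 = 80/2 × (-20 + (-1126))
S_80 = 80/2 × (-1146) = -45840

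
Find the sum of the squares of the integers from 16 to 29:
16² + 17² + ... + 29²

Use ∑_{k=1}^{n} k² = n(n+1)(2n+1)/6, then subtract the first 15 terms.
∑_{k=1}^{29} k² = 29×30×59/6 = 8555
∑_{k=1}^{15} k² = 15×16×31/6 = 1240
∑_{k=16}^{29} k² = 8555 - 1240 = 7315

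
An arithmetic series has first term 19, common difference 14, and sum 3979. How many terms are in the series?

Using S = n/2 × [2a + (n-1)d]
3979 = n/2 × [2(19) + (n-1)(14)]
3979 = n/2 × [38 + 14n - 14]
7958 = n × [24 + 14n]
14n² + (24)n - 7958 = 0
Discriminant: Δ = (24)² - 4(14)(-7958) = 576 + 445648 = 446224
√Δ = 668
n = [-(24) + √Δ] / (2·14) = (-24 + 668) / 28 = 644 / 28 = 23
(The negative root is discarded since n must be a positive integer.)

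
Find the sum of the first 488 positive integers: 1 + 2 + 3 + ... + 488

Formula: ∑k = n(n+1)/2
= 488×489/2
= 238632/2
= 119316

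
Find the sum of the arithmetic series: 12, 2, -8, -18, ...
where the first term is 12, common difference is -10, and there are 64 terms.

Sₙ = n/2 × (first + last)
Last term = a + (n-1)d = 12 + (64-1)×(-10) = -618
S_64 = 64/2 × (12 + (-618))
S_64 = 64/2 × (-606) = -19392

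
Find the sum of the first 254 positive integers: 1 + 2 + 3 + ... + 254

Formula: ∑k = n(n+1)/2
= 254×255/2
= 64770/2
= 32385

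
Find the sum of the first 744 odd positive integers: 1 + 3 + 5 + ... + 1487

Sum of first n odd numbers = n²
= 744²
= 553536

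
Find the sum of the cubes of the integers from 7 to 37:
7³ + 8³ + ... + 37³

Use ∑_{k=1}^{n} k³ = [n(n+1)/2]², then subtract the first 6 terms.
∑_{k=1}^{37} k³ = [37×38/2]² = 703² = 494209
∑_{k=1}^{6} k³ = [6×7/2]² = 21² = 441
∑_{k=7}^{37} k³ = 494209 - 441 = 493768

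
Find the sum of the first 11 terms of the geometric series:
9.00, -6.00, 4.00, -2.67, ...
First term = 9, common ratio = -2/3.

Sₙ = a(1 - rⁿ) / (1 - r)
S_11 = 9(1 - (-2/3)^11) / (1 - (-2/3))
S_11 = 9(1 - (-2048/177147)) / (5/3)
S_11 = 35839/6561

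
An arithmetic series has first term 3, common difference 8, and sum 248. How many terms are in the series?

Using S = n/2 × [2a + (n-1)d]
248 = n/2 × [2(3) + (n-1)(8)]
248 = n/2 × [6 + 8n - 8]
496 = n × [-2 + 8n]
8n² + (-2)n - 496 = 0
Discriminant: Δ = (-2)² - 4(8)(-496) = 4 + 15872 = 15876
√Δ = 126
n = [-(-2) + √Δ] / (2·8) = (2 + 126) / 16 = 128 / 16 = 8
(The negative root is discarded since n must be a positive integer.)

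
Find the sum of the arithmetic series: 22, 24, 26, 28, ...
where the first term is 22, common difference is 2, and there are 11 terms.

Sₙ = n/2 × (first + last)
Last term = a + (n-1)d = 22 + (11-1)×2 = 42
S_11 = 11/2 × (22 + 42)
S_11 = 11/2 × 64 = 352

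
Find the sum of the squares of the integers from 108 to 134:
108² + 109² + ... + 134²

Use ∑_{k=1}^{n} k² = n(n+1)(2n+1)/6, then subtract the first 107 terms.
∑_{k=1}^{134} k² = 134×135×269/6 = 811035
∑_{k=1}^{107} k² = 107×108×215/6 = 414090
∑_{k=108}^{134} k² = 811035 - 414090 = 396945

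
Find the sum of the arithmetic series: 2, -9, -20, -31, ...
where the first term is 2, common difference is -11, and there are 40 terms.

Sₙ = n/2 × (first + last)
Last term = a + (n-1)d = 2 + (40-1)×(-11) = -427
S_40 = 40/2 × (2 + (-427))
S_40 = 40/2 × (-425) = -8500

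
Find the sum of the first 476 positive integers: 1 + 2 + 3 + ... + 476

Formula: ∑k = n(n+1)/2
= 476×477/2
= 227052/2
= 113526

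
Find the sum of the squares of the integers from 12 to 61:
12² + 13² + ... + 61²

Use ∑_{k=1}^{n} k² = n(n+1)(2n+1)/6, then subtract the first 11 terms.
∑_{k=1}^{61} k² = 61×62×123/6 = 77531
∑_{k=1}^{11} k² = 11×12×23/6 = 506
∑_{k=12}^{61} k² = 77531 - 506 = 77025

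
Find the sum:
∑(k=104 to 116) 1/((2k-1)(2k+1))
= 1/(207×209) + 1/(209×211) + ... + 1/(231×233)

Partial fractions: 1/((2k-1)(2k+1)) = (1/2)[1/(2k-1) - 1/(2k+1)]
The series telescopes:
= (1/2)[1/207 - 1/233]
= 13/48231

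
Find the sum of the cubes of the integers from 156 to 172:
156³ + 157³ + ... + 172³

Use ∑_{k=1}^{n} k³ = [n(n+1)/2]², then subtract the first 155 terms.
∑_{k=1}^{172} k³ = [172×173/2]² = 14878² = 221354884
∑_{k=1}^{155} k³ = [155×156/2]² = 12090² = 146168100
∑_{k=156}^{172} k³ = 221354884 - 146168100 = 75186784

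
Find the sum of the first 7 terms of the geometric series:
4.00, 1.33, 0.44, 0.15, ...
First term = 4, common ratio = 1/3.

Sₙ = a(1 - rⁿ) / (1 - r)
S_7 = 4(1 - (1/3)^7) / (1 - (1/3))
S_7 = 4(1 - (1/2187)) / (2/3)
S_7 = 4372/729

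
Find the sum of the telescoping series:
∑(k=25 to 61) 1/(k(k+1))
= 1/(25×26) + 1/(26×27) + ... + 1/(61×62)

Partial fractions: 1/(k(k+1)) = 1/k - 1/(k+1)
The series telescopes:
= (1/25 - 1/26) + (1/26 - 1/27) + ... + (1/61 - 1/62)
= 1/25 - 1/62
= 37/1550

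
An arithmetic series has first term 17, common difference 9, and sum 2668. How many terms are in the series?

Using S = n/2 × [2a + (n-1)d]
2668 = n/2 × [2(17) + (n-1)(9)]
2668 = n/2 × [34 + 9n - 9]
5336 = n × [25 + 9n]
9n² + (25)n - 5336 = 0
Discriminant: Δ = (25)² - 4(9)(-5336) = 625 + 192096 = 192721
√Δ = 439
n = [-(25) + √Δ] / (2·9) = (-25 + 439) / 18 = 414 / 18 = 23
(The negative root is discarded since n must be a positive integer.)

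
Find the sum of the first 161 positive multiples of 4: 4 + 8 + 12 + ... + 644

Factor out 4: = 4(1 + 2 + ... + 161) = 4 × n(n+1)/2
= 4 × 161×162/2
= 4 × 13041
= 52164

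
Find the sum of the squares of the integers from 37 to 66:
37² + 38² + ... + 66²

Use ∑_{k=1}^{n} k² = n(n+1)(2n+1)/6, then subtract the first 36 terms.
∑_{k=1}^{66} k² = 66×67×133/6 = 98021
∑_{k=1}^{36} k² = 36×37×73/6 = 16206
∑_{k=37}^{66} k² = 98021 - 16206 = 81815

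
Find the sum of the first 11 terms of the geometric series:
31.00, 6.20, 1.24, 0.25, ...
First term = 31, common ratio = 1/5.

Sₙ = a(1 - rⁿ) / (1 - r)
S_11 = 31(1 - (1/5)^11) / (1 - (1/5))
S_11 = 31(1 - (1/48828125)) / (4/5)
S_11 = 378417961/9765625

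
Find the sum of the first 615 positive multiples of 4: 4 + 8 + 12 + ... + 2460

Factor out 4: = 4(1 + 2 + ... + 615) = 4 × n(n+1)/2
= 4 × 615×616/2
= 4 × 189420
= 757680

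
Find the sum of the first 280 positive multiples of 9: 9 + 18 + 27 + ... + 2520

Factor out 9: = 9(1 + 2 + ... + 280) = 9 × n(n+1)/2
= 9 × 280×281/2
= 9 × 39340
= 354060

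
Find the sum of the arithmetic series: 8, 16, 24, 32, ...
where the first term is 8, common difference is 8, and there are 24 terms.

Sₙ = n/2 × (first + last)
Last term = a + (n-1)d = 8 + (24-1)×8 = 192
S_24 = 24/2 × (8 + 192)
S_24 = 24/2 × 200 = 2400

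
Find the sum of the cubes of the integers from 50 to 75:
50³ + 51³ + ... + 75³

Use ∑_{k=1}^{n} k³ = [n(n+1)/2]², then subtract the first 49 terms.
∑_{k=1}^{75} k³ = [75×76/2]² = 2850² = 8122500
∑_{k=1}^{49} k³ = [49×50/2]² = 1225² = 1500625
∑_{k=50}^{75} k³ = 8122500 - 1500625 = 6621875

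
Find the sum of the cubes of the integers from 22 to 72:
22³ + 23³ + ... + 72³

Use ∑_{k=1}^{n} k³ = [n(n+1)/2]², then subtract the first 21 terms.
∑_{k=1}^{72} k³ = [72×73/2]² = 2628² = 6906384
∑_{k=1}^{21} k³ = [21×22/2]² = 231² = 53361
∑_{k=22}^{72} k³ = 6906384 - 53361 = 6853023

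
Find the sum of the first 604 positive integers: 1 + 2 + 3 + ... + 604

Formula: ∑k = n(n+1)/2
= 604×605/2
= 365420/2
= 182710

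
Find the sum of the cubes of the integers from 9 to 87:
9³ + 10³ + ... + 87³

Use ∑_{k=1}^{n} k³ = [n(n+1)/2]², then subtract the first 8 terms.
∑_{k=1}^{87} k³ = [87×88/2]² = 3828² = 14653584
∑_{k=1}^{8} k³ = [8×9/2]² = 36² = 1296
∑_{k=9}^{87} k³ = 14653584 - 1296 = 14652288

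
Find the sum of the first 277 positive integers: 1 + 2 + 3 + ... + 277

Formula: ∑k = n(n+1)/2
= 277×278/2
= 77006/2
= 38503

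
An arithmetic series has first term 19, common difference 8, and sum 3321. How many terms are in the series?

Using S = n/2 × [2a + (n-1)d]
3321 = n/2 × [2(19) + (n-1)(8)]
3321 = n/2 × [38 + 8n - 8]
6642 = n × [30 + 8n]
8n² + (30)n - 6642 = 0
Discriminant: Δ = (30)² - 4(8)(-6642) = 900 + 212544 = 213444
√Δ = 462
n = [-(30) + √Δ] / (2·8) = (-30 + 462) / 16 = 432 / 16 = 27
(The negative root is discarded since n must be a positive integer.)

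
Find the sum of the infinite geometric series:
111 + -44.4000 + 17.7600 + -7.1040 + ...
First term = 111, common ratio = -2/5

For |r| < 1, S = a / (1 - r)
S = 111 / (1 - (-2/5))
S = 111 / (7/5)
S = 555/7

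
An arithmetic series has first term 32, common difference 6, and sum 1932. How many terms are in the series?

Using S = n/2 × [2a + (n-1)d]
1932 = n/2 × [2(32) + (n-1)(6)]
1932 = n/2 × [64 + 6n - 6]
3864 = n × [58 + 6n]
6n² + (58)n - 3864 = 0
Discriminant: Δ = (58)² - 4(6)(-3864) = 3364 + 92736 = 96100
√Δ = 310
n = [-(58) + √Δ] / (2·6) = (-58 + 310) / 12 = 252 / 12 = 21
(The negative root is discarded since n must be a positive integer.)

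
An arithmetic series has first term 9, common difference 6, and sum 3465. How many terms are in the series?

Using S = n/2 × [2a + (n-1)d]
3465 = n/2 × [2(9) + (n-1)(6)]
3465 = n/2 × [18 + 6n - 6]
6930 = n × [12 + 6n]
6n² + (12)n - 6930 = 0
Discriminant: Δ = (12)² - 4(6)(-6930) = 144 + 166320 = 166464
√Δ = 408
n = [-(12) + √Δ] / (2·6) = (-12 + 408) / 12 = 396 / 12 = 33
(The negative root is discarded since n must be a positive integer.)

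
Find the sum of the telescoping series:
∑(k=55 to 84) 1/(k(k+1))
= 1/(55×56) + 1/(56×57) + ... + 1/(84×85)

Partial fractions: 1/(k(k+1)) = 1/k - 1/(k+1)
The series telescopes:
= (1/55 - 1/56) + (1/56 - 1/57) + ... + (1/84 - 1/85)
= 1/55 - 1/85
= 6/935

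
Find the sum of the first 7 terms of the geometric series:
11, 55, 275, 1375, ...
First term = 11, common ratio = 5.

Sₙ = a(1 - rⁿ) / (1 - r)
S_7 = 11(1 - 5^7) / (1 - 5)
S_7 = 11(1 - 78125) / (-4)
S_7 = 214841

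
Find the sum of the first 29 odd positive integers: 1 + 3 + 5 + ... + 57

Sum of first n odd numbers = n²
= 29²
= 841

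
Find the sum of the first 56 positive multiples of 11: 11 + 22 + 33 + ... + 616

Factor out 11: = 11(1 + 2 + ... + 56) = 11 × n(n+1)/2
= 11 × 56×57/2
= 11 × 1596
= 17556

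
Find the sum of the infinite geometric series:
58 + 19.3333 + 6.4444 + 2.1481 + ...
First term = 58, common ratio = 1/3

For |r| < 1, S = a / (1 - r)
S = 58 / (1 - (1/3))
S = 58 / (2/3)
S = 87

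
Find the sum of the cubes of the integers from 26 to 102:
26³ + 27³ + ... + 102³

Use ∑_{k=1}^{n} k³ = [n(n+1)/2]², then subtract the first 25 terms.
∑_{k=1}^{102} k³ = [102×103/2]² = 5253² = 27594009
∑_{k=1}^{25} k³ = [25×26/2]² = 325² = 105625
∑_{k=26}^{102} k³ = 27594009 - 105625 = 27488384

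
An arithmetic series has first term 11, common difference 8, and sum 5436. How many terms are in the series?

Using S = n/2 × [2a + (n-1)d]
5436 = n/2 × [2(11) + (n-1)(8)]
5436 = n/2 × [22 + 8n - 8]
10872 = n × [14 + 8n]
8n² + (14)n - 10872 = 0
Discriminant: Δ = (14)² - 4(8)(-10872) = 196 + 347904 = 348100
√Δ = 590
n = [-(14) + √Δ] / (2·8) = (-14 + 590) / 16 = 576 / 16 = 36
(The negative root is discarded since n must be a positive integer.)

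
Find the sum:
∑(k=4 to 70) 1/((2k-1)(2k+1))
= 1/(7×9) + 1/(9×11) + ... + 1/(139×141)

Partial fractions: 1/((2k-1)(2k+1)) = (1/2)[1/(2k-1) - 1/(2k+1)]
The series telescopes:
= (1/2)[1/7 - 1/141]
= 67/987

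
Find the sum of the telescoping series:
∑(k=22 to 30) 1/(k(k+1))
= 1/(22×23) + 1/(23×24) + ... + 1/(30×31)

Partial fractions: 1/(k(k+1)) = 1/k - 1/(k+1)
The series telescopes:
= (1/22 - 1/23) + (1/23 - 1/24) + ... + (1/30 - 1/31)
= 1/22 - 1/31
= 9/682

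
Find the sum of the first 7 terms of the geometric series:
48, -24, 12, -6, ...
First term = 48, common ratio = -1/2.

Sₙ = a(1 - rⁿ) / (1 - r)
S_7 = 48(1 - (-1/2)^7) / (1 - (-1/2))
S_7 = 48(1 - (-1/128)) / (3/2)
S_7 = 129/4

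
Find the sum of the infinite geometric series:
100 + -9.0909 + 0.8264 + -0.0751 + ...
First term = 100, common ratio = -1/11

For |r| < 1, S = a / (1 - r)
S = 100 / (1 - (-1/11))
S = 100 / (12/11)
S = 275/3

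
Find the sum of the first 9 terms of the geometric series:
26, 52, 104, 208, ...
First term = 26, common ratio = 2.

Sₙ = a(1 - rⁿ) / (1 - r)
S_9 = 26(1 - 2^9) / (1 - 2)
S_9 = 26(1 - 512) / (-1)
S_9 = 13286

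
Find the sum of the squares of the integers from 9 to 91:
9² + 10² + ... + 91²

Use ∑_{k=1}^{n} k² = n(n+1)(2n+1)/6, then subtract the first 8 terms.
∑_{k=1}^{91} k² = 91×92×183/6 = 255346
∑_{k=1}^{8} k² = 8×9×17/6 = 204
∑_{k=9}^{91} k² = 255346 - 204 = 255142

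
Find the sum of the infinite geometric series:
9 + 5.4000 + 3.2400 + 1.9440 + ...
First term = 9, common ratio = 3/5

For |r| < 1, S = a / (1 - r)
S = 9 / (1 - (3/5))
S = 9 / (2/5)
S = 45/2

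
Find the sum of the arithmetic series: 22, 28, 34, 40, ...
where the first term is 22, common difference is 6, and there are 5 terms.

Sₙ = n/2 × (first + last)
Last term = a + (n-1)d = 22 + (5-1)×6 = 46
S_5 = 5/2 × (22 + 46)
S_5 = 5/2 × 68 = 170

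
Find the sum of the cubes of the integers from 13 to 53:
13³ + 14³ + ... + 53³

Use ∑_{k=1}^{n} k³ = [n(n+1)/2]², then subtract the first 12 terms.
∑_{k=1}^{53} k³ = [53×54/2]² = 1431² = 2047761
∑_{k=1}^{12} k³ = [12×13/2]² = 78² = 6084
∑_{k=13}^{53} k³ = 2047761 - 6084 = 2041677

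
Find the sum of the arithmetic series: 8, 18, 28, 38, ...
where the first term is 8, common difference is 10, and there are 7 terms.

Sₙ = n/2 × (first + last)
Last term = a + (n-1)d = 8 + (7-1)×10 = 68
S_7 = 7/2 × (8 + 68)
S_7 = 7/2 × 76 = 266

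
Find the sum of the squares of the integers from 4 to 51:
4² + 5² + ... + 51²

Use ∑_{k=1}^{n} k² = n(n+1)(2n+1)/6, then subtract the first 3 terms.
∑_{k=1}^{51} k² = 51×52×103/6 = 45526
∑_{k=1}^{3} k² = 3×4×7/6 = 14
∑_{k=4}^{51} k² = 45526 - 14 = 45512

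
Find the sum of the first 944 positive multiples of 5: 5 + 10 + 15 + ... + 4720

Factor out 5: = 5(1 + 2 + ... + 944) = 5 × n(n+1)/2
= 5 × 944×945/2
= 5 × 446040
= 2230200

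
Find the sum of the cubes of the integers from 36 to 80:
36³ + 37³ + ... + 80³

Use ∑_{k=1}^{n} k³ = [n(n+1)/2]², then subtract the first 35 terms.
∑_{k=1}^{80} k³ = [80×81/2]² = 3240² = 10497600
∑_{k=1}^{35} k³ = [35×36/2]² = 630² = 396900
∑_{k=36}^{80} k³ = 10497600 - 396900 = 10100700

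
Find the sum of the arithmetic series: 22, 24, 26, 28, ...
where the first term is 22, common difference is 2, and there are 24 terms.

Sₙ = n/2 × (first + last)
Last term = a + (n-1)d = 22 + (24-1)×2 = 68
S_24 = 24/2 × (22 + 68)
S_24 = 24/2 × 90 = 1080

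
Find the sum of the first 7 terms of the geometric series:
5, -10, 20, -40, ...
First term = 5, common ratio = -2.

Sₙ = a(1 - rⁿ) / (1 - r)
S_7 = 5(1 - (-2)^7) / (1 - (-2))
S_7 = 5(1 - (-128)) / (3)
S_7 = 215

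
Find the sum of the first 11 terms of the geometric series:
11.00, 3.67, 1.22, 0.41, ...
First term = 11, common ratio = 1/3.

Sₙ = a(1 - rⁿ) / (1 - r)
S_11 = 11(1 - (1/3)^11) / (1 - (1/3))
S_11 = 11(1 - (1/177147)) / (2/3)
S_11 = 974303/59049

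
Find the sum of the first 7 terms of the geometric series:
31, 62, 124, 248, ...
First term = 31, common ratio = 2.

Sₙ = a(1 - rⁿ) / (1 - r)
S_7 = 31(1 - 2^7) / (1 - 2)
S_7 = 31(1 - 128) / (-1)
S_7 = 3937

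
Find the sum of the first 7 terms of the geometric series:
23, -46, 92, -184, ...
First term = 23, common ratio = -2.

Sₙ = a(1 - rⁿ) / (1 - r)
S_7 = 23(1 - (-2)^7) / (1 - (-2))
S_7 = 23(1 - (-128)) / (3)
S_7 = 989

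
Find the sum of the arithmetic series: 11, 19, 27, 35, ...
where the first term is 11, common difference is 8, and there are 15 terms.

Sₙ = n/2 × (first + last)
Last term = a + (n-1)d = 11 + (15-1)×8 = 123
S_15 = 15/2 × (11 + 123)
S_15 = 15/2 × 134 = 1005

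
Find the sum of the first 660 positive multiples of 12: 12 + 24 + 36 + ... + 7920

Factor out 12: = 12(1 + 2 + ... + 660) = 12 × n(n+1)/2
= 12 × 660×661/2
= 12 × 218130
= 2617560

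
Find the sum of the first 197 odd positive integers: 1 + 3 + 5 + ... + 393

Sum of first n odd numbers = n²
= 197²
= 38809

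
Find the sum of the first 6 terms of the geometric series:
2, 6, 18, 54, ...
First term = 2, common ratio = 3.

Sₙ = a(1 - rⁿ) / (1 - r)
S_6 = 2(1 - 3^6) / (1 - 3)
S_6 = 2(1 - 729) / (-2)
S_6 = 728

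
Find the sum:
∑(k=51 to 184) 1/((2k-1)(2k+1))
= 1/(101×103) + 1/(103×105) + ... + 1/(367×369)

Partial fractions: 1/((2k-1)(2k+1)) = (1/2)[1/(2k-1) - 1/(2k+1)]
The series telescopes:
= (1/2)[1/101 - 1/369]
= 134/37269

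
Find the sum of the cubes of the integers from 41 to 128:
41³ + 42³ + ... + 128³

Use ∑_{k=1}^{n} k³ = [n(n+1)/2]², then subtract the first 40 terms.
∑_{k=1}^{128} k³ = [128×129/2]² = 8256² = 68161536
∑_{k=1}^{40} k³ = [40×41/2]² = 820² = 672400
∑_{k=41}^{128} k³ = 68161536 - 672400 = 67489136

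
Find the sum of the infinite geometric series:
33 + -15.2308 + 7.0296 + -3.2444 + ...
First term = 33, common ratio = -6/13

For |r| < 1, S = a / (1 - r)
S = 33 / (1 - (-6/13))
S = 33 / (19/13)
S = 429/19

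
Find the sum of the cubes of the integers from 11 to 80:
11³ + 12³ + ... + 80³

Use ∑_{k=1}^{n} k³ = [n(n+1)/2]², then subtract the first 10 terms.
∑_{k=1}^{80} k³ = [80×81/2]² = 3240² = 10497600
∑_{k=1}^{10} k³ = [10×11/2]² = 55² = 3025
∑_{k=11}^{80} k³ = 10497600 - 3025 = 10494575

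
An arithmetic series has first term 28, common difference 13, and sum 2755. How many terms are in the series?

Using S = n/2 × [2a + (n-1)d]
2755 = n/2 × [2(28) + (n-1)(13)]
2755 = n/2 × [56 + 13n - 13]
5510 = n × [43 + 13n]
13n² + (43)n - 5510 = 0
Discriminant: Δ = (43)² - 4(13)(-5510) = 1849 + 286520 = 288369
√Δ = 537
n = [-(43) + √Δ] / (2·13) = (-43 + 537) / 26 = 494 / 26 = 19
(The negative root is discarded since n must be a positive integer.)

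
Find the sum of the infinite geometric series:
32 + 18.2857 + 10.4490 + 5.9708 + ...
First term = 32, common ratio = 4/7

For |r| < 1, S = a / (1 - r)
S = 32 / (1 - (4/7))
S = 32 / (3/7)
S = 224/3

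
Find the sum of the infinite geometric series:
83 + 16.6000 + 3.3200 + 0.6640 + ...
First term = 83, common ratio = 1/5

For |r| < 1, S = a / (1 - r)
S = 83 / (1 - (1/5))
S = 83 / (4/5)
S = 415/4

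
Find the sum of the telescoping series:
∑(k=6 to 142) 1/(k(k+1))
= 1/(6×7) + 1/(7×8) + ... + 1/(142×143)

Partial fractions: 1/(k(k+1)) = 1/k - 1/(k+1)
The series telescopes:
= (1/6 - 1/7) + (1/7 - 1/8) + ... + (1/142 - 1/143)
= 1/6 - 1/143
= 137/858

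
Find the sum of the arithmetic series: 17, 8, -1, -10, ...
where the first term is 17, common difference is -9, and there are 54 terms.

Sₙ = n/2 × (first + last)
Last term = a + (n-1)d = 17 + (54-1)×(-9) = -460
S_54 = 54/2 × (17 + (-460))
S_54 = 54/2 × (-443) = -11961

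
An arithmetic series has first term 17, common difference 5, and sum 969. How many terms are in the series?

Using S = n/2 × [2a + (n-1)d]
969 = n/2 × [2(17) + (n-1)(5)]
969 = n/2 × [34 + 5n - 5]
1938 = n × [29 + 5n]
5n² + (29)n - 1938 = 0
Discriminant: Δ = (29)² - 4(5)(-1938) = 841 + 38760 = 39601
√Δ = 199
n = [-(29) + √Δ] / (2·5) = (-29 + 199) / 10 = 170 / 10 = 17
(The negative root is discarded since n must be a positive integer.)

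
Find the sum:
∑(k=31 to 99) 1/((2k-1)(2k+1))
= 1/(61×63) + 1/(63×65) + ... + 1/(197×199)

Partial fractions: 1/((2k-1)(2k+1)) = (1/2)[1/(2k-1) - 1/(2k+1)]
The series telescopes:
= (1/2)[1/61 - 1/199]
= 69/12139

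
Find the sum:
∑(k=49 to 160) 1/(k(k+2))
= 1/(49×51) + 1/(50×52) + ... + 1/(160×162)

Partial fractions: 1/(k(k+2)) = (1/2)[1/k - 1/(k+2)]
Telescoping leaves the first two and last two terms:
= (1/2)[1/49 + 1/50 - 1/161 - 1/162]
= 31978/2282175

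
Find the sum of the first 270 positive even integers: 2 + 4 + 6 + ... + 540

Sum of first n even numbers = n(n+1)
= 270×271
= 73170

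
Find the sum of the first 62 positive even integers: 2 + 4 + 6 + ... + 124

Sum of first n even numbers = n(n+1)
= 62×63
= 3906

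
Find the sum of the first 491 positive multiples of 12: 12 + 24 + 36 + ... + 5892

Factor out 12: = 12(1 + 2 + ... + 491) = 12 × n(n+1)/2
= 12 × 491×492/2
= 12 × 120786
= 1449432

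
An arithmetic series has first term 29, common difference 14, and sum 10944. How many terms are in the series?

Using S = n/2 × [2a + (n-1)d]
10944 = n/2 × [2(29) + (n-1)(14)]
10944 = n/2 × [58 + 14n - 14]
21888 = n × [44 + 14n]
14n² + (44)n - 21888 = 0
Discriminant: Δ = (44)² - 4(14)(-21888) = 1936 + 1225728 = 1227664
√Δ = 1108
n = [-(44) + √Δ] / (2·14) = (-44 + 1108) / 28 = 1064 / 28 = 38
(The negative root is discarded since n must be a positive integer.)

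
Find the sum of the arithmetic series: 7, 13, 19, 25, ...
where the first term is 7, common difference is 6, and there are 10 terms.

Sₙ = n/2 × (first + last)
Last term = a + (n-1)d = 7 + (10-1)×6 = 61
S_10 = 10/2 × (7 + 61)
S_10 = 10/2 × 68 = 340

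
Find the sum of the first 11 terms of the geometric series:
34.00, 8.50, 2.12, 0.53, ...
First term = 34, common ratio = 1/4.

Sₙ = a(1 - rⁿ) / (1 - r)
S_11 = 34(1 - (1/4)^11) / (1 - (1/4))
S_11 = 34(1 - (1/4194304)) / (3/4)
S_11 = 23767717/524288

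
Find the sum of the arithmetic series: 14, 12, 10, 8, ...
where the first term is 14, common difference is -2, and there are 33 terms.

Sₙ = n/2 × (first + last)
Last term = a + (n-1)d = 14 + (33-1)×(-2) = -50
S_33 = 33/2 × (14 + (-50))
S_33 = 33/2 × (-36) = -594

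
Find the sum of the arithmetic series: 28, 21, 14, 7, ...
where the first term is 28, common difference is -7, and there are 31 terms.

Sₙ = n/2 × (first + last)
Last term = a + (n-1)d = 28 + (31-1)×(-7) = -182
S_31 = 31/2 × (28 + (-182))
S_31 = 31/2 × (-154) = -2387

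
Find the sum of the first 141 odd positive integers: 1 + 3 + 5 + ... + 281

Sum of first n odd numbers = n²
= 141²
= 19881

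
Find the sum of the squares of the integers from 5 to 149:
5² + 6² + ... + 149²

Use ∑_{k=1}^{n} k² = n(n+1)(2n+1)/6, then subtract the first 4 terms.
∑_{k=1}^{149} k² = 149×150×299/6 = 1113775
∑_{k=1}^{4} k² = 4×5×9/6 = 30
∑_{k=5}^{149} k² = 1113775 - 30 = 1113745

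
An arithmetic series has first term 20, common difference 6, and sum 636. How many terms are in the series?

Using S = n/2 × [2a + (n-1)d]
636 = n/2 × [2(20) + (n-1)(6)]
636 = n/2 × [40 + 6n - 6]
1272 = n × [34 + 6n]
6n² + (34)n - 1272 = 0
Discriminant: Δ = (34)² - 4(6)(-1272) = 1156 + 30528 = 31684
√Δ = 178
n = [-(34) + √Δ] / (2·6) = (-34 + 178) / 12 = 144 / 12 = 12
(The negative root is discarded since n must be a positive integer.)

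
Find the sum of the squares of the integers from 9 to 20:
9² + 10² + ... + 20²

Use ∑_{k=1}^{n} k² = n(n+1)(2n+1)/6, then subtract the first 8 terms.
∑_{k=1}^{20} k² = 20×21×41/6 = 2870
∑_{k=1}^{8} k² = 8×9×17/6 = 204
∑_{k=9}^{20} k² = 2870 - 204 = 2666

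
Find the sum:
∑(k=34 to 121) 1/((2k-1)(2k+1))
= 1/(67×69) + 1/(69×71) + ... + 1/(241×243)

Partial fractions: 1/((2k-1)(2k+1)) = (1/2)[1/(2k-1) - 1/(2k+1)]
The series telescopes:
= (1/2)[1/67 - 1/243]
= 88/16281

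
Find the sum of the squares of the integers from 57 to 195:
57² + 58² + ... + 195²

Use ∑_{k=1}^{n} k² = n(n+1)(2n+1)/6, then subtract the first 56 terms.
∑_{k=1}^{195} k² = 195×196×391/6 = 2490670
∑_{k=1}^{56} k² = 56×57×113/6 = 60116
∑_{k=57}^{195} k² = 2490670 - 60116 = 2430554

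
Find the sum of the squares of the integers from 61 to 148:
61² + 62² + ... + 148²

Use ∑_{k=1}^{n} k² = n(n+1)(2n+1)/6, then subtract the first 60 terms.
∑_{k=1}^{148} k² = 148×149×297/6 = 1091574
∑_{k=1}^{60} k² = 60×61×121/6 = 73810
∑_{k=61}^{148} k² = 1091574 - 73810 = 1017764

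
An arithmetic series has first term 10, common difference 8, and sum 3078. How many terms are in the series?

Using S = n/2 × [2a + (n-1)d]
3078 = n/2 × [2(10) + (n-1)(8)]
3078 = n/2 × [20 + 8n - 8]
6156 = n × [12 + 8n]
8n² + (12)n - 6156 = 0
Discriminant: Δ = (12)² - 4(8)(-6156) = 144 + 196992 = 197136
√Δ = 444
n = [-(12) + √Δ] / (2·8) = (-12 + 444) / 16 = 432 / 16 = 27
(The negative root is discarded since n must be a positive integer.)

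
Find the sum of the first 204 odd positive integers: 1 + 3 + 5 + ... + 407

Sum of first n odd numbers = n²
= 204²
= 41616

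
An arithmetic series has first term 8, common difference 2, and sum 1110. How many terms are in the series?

Using S = n/2 × [2a + (n-1)d]
1110 = n/2 × [2(8) + (n-1)(2)]
1110 = n/2 × [16 + 2n - 2]
2220 = n × [14 + 2n]
2n² + (14)n - 2220 = 0
Discriminant: Δ = (14)² - 4(2)(-2220) = 196 + 17760 = 17956
√Δ = 134
n = [-(14) + √Δ] / (2·2) = (-14 + 134) / 4 = 120 / 4 = 30
(The negative root is discarded since n must be a positive integer.)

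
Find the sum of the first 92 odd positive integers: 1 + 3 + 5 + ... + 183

Sum of first n odd numbers = n²
= 92²
= 8464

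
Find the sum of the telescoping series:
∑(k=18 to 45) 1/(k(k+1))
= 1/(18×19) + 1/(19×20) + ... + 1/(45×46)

Partial fractions: 1/(k(k+1)) = 1/k - 1/(k+1)
The series telescopes:
= (1/18 - 1/19) + (1/19 - 1/20) + ... + (1/45 - 1/46)
= 1/18 - 1/46
= 7/207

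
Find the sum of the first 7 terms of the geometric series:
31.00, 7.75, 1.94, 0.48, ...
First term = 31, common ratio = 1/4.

Sₙ = a(1 - rⁿ) / (1 - r)
S_7 = 31(1 - (1/4)^7) / (1 - (1/4))
S_7 = 31(1 - (1/16384)) / (3/4)
S_7 = 169291/4096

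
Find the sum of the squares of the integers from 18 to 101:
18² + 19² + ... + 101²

Use ∑_{k=1}^{n} k² = n(n+1)(2n+1)/6, then subtract the first 17 terms.
∑_{k=1}^{101} k² = 101×102×203/6 = 348551
∑_{k=1}^{17} k² = 17×18×35/6 = 1785
∑_{k=18}^{101} k² = 348551 - 1785 = 346766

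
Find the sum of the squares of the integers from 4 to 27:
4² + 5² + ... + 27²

Use ∑_{k=1}^{n} k² = n(n+1)(2n+1)/6, then subtract the first 3 terms.
∑_{k=1}^{27} k² = 27×28×55/6 = 6930
∑_{k=1}^{3} k² = 3×4×7/6 = 14
∑_{k=4}^{27} k² = 6930 - 14 = 6916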